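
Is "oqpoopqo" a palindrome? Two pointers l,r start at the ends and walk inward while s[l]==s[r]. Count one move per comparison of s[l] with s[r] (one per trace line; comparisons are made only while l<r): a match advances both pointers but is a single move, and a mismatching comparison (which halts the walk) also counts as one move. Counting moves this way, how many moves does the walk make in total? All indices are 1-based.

4 moves

[1,8] 'o'=='o' → l++,r--
[2,7] 'q'=='q' → l++,r--
[3,6] 'p'=='p' → l++,r--
[4,5] 'o'=='o' → l++,r--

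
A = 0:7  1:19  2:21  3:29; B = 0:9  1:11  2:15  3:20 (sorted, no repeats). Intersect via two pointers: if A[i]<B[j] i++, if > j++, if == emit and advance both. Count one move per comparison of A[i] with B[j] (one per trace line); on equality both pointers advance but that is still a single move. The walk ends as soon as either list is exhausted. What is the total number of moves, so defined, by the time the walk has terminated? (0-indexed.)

6 moves

[i=0,j=0] 7<9 → i++
[i=1,j=0] 19>9 → j++
[i=1,j=1] 19>11 → j++
[i=1,j=2] 19>15 → j++
[i=1,j=3] 19<20 → i++
[i=2,j=3] 21>20 → j++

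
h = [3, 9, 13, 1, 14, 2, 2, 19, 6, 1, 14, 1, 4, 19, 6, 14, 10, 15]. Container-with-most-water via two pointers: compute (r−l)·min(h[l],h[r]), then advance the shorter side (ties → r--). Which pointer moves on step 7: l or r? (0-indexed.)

[0,17] min(3,15)*17=51 best=51 * → l++
[1,17] min(9,15)*16=144 best=144 * → l++
[2,17] min(13,15)*15=195 best=195 * → l++
[3,17] min(1,15)*14=14 best=195 → l++
[4,17] min(14,15)*13=182 best=195 → l++
[5,17] min(2,15)*12=24 best=195 → l++
[6,17] min(2,15)*11=22 best=195 → l++

l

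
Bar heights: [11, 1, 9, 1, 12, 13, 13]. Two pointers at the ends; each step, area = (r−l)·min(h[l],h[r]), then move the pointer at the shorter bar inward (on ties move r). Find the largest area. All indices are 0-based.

l=0 r=6: min(11,13)*6=66 best=66 *, l++
l=1 r=6: min(1,13)*5=5 best=66, l++
l=2 r=6: min(9,13)*4=36 best=66, l++
l=3 r=6: min(1,13)*3=3 best=66, l++
l=4 r=6: min(12,13)*2=24 best=66, l++
l=5 r=6: min(13,13)*1=13 best=66, r--

max area = 66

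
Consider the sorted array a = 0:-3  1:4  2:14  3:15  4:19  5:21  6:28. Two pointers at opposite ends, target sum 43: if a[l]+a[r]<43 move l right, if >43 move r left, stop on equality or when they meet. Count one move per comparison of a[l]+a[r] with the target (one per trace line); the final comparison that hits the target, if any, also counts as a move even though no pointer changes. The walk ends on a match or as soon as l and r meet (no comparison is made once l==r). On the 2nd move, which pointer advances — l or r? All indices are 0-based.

l

[0,6] -3+28=25 <43 → l++
[1,6] 4+28=32 <43 → l++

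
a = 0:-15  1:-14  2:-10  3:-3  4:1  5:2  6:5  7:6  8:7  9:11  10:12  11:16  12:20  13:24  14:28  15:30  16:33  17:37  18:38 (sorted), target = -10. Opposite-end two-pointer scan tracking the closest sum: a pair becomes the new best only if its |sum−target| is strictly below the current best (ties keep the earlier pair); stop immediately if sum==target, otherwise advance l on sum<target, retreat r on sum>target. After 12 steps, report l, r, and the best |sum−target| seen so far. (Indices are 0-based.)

[0,18] -15+38=23 d=33 * → r--
[0,17] -15+37=22 d=32 * → r--
[0,16] -15+33=18 d=28 * → r--
[0,15] -15+30=15 d=25 * → r--
[0,14] -15+28=13 d=23 * → r--
[0,13] -15+24=9 d=19 * → r--
[0,12] -15+20=5 d=15 * → r--
[0,11] -15+16=1 d=11 * → r--
[0,10] -15+12=-3 d=7 * → r--
[0,9] -15+11=-4 d=6 * → r--
[0,8] -15+7=-8 d=2 * → r--
[0,7] -15+6=-9 d=1 * → r--

l=0, r=6, best |Δ|=1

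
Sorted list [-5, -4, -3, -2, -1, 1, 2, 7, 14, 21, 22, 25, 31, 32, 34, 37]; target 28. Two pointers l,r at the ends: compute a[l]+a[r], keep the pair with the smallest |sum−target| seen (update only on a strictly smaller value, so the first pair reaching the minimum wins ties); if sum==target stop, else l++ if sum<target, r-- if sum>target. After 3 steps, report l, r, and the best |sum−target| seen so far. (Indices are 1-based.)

l=1 r=16: -5+37=32 d=4 *, r--
l=1 r=15: -5+34=29 d=1 *, r--
l=1 r=14: -5+32=27 d=1, l++

l=2, r=14, best |Δ|=1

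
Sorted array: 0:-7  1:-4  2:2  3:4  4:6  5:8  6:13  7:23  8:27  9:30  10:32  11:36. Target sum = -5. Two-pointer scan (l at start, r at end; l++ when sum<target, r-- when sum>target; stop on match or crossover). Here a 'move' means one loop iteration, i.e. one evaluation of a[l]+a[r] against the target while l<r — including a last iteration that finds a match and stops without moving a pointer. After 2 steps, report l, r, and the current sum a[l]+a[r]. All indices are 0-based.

l=0, r=9, sum=23

l=0 r=11: -7+36=29 >-5, r--
l=0 r=10: -7+32=25 >-5, r--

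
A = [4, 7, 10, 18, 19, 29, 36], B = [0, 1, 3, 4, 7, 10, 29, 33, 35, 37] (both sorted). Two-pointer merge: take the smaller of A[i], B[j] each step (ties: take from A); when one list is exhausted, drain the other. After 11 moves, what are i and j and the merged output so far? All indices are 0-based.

i=0 j=0: A[i]=4>B[j]=0 take 0, j++
i=0 j=1: A[i]=4>B[j]=1 take 1, j++
i=0 j=2: A[i]=4>B[j]=3 take 3, j++
i=0 j=3: A[i]=4<=B[j]=4 take 4, i++
i=1 j=3: A[i]=7>B[j]=4 take 4, j++
i=1 j=4: A[i]=7<=B[j]=7 take 7, i++
i=2 j=4: A[i]=10>B[j]=7 take 7, j++
i=2 j=5: A[i]=10<=B[j]=10 take 10, i++
i=3 j=5: A[i]=18>B[j]=10 take 10, j++
i=3 j=6: A[i]=18<=B[j]=29 take 18, i++
i=4 j=6: A[i]=19<=B[j]=29 take 19, i++

i=5, j=6, merged so far=[0, 1, 3, 4, 4, 7, 7, 10, 10, 18, 19]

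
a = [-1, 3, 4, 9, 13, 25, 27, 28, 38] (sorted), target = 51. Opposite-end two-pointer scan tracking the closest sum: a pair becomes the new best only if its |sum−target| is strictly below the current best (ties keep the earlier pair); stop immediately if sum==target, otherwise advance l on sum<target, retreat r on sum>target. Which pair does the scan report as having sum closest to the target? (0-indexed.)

[0,8] -1+38=37 d=14 * → l++
[1,8] 3+38=41 d=10 * → l++
[2,8] 4+38=42 d=9 * → l++
[3,8] 9+38=47 d=4 * → l++
[4,8] 13+38=51 d=0 * → stop

pair (13, 38) with sum 51 (|Δ|=0)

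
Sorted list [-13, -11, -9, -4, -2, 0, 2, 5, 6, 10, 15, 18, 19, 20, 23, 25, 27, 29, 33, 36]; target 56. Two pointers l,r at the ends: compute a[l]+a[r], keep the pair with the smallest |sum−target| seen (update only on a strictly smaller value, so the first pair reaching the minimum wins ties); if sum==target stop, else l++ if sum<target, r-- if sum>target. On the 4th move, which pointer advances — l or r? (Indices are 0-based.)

l=0 r=19: -13+36=23 d=33 *, l++
l=1 r=19: -11+36=25 d=31 *, l++
l=2 r=19: -9+36=27 d=29 *, l++
l=3 r=19: -4+36=32 d=24 *, l++

l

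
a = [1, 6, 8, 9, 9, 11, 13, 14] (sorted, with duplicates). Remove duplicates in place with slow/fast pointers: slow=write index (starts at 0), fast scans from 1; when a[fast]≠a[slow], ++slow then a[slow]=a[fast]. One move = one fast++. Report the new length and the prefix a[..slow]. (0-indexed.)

(s=0,f=1) a[fast]=6≠a[slow]=1 write a[1]=6 → slow++,fast++
(s=1,f=2) a[fast]=8≠a[slow]=6 write a[2]=8 → slow++,fast++
(s=2,f=3) a[fast]=9≠a[slow]=8 write a[3]=9 → slow++,fast++
(s=3,f=4) a[fast]=9=a[slow] dup → fast++
(s=3,f=5) a[fast]=11≠a[slow]=9 write a[4]=11 → slow++,fast++
(s=4,f=6) a[fast]=13≠a[slow]=11 write a[5]=13 → slow++,fast++
(s=5,f=7) a[fast]=14≠a[slow]=13 write a[6]=14 → slow++,fast++

length 7; prefix = [1, 6, 8, 9, 11, 13, 14]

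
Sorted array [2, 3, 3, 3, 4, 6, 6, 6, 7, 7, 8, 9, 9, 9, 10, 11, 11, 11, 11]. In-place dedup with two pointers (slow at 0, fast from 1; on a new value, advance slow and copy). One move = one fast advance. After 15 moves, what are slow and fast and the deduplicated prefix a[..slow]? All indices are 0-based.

(s=0,f=1) a[fast]=3≠a[slow]=2 write a[1]=3 → slow++,fast++
(s=1,f=2) a[fast]=3=a[slow] dup → fast++
(s=1,f=3) a[fast]=3=a[slow] dup → fast++
(s=1,f=4) a[fast]=4≠a[slow]=3 write a[2]=4 → slow++,fast++
(s=2,f=5) a[fast]=6≠a[slow]=4 write a[3]=6 → slow++,fast++
(s=3,f=6) a[fast]=6=a[slow] dup → fast++
(s=3,f=7) a[fast]=6=a[slow] dup → fast++
(s=3,f=8) a[fast]=7≠a[slow]=6 write a[4]=7 → slow++,fast++
(s=4,f=9) a[fast]=7=a[slow] dup → fast++
(s=4,f=10) a[fast]=8≠a[slow]=7 write a[5]=8 → slow++,fast++
(s=5,f=11) a[fast]=9≠a[slow]=8 write a[6]=9 → slow++,fast++
(s=6,f=12) a[fast]=9=a[slow] dup → fast++
(s=6,f=13) a[fast]=9=a[slow] dup → fast++
(s=6,f=14) a[fast]=10≠a[slow]=9 write a[7]=10 → slow++,fast++
(s=7,f=15) a[fast]=11≠a[slow]=10 write a[8]=11 → slow++,fast++

slow=8, fast=16, prefix=[2, 3, 4, 6, 7, 8, 9, 10, 11]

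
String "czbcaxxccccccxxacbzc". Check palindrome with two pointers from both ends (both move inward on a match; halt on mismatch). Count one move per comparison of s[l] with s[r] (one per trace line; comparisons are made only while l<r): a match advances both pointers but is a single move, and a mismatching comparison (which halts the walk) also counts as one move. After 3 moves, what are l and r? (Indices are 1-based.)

l=4, r=17

l=1 r=20: 'c'=='c', l++,r--
l=2 r=19: 'z'=='z', l++,r--
l=3 r=18: 'b'=='b', l++,r--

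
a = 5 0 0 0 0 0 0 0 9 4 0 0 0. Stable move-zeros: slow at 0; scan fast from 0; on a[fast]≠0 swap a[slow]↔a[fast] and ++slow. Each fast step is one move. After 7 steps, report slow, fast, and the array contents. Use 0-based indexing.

slow=0 fast=0: a[fast]=5≠0 swap→a[0]=5, slow++,fast++
slow=1 fast=1: a[fast]=0, fast++
slow=1 fast=2: a[fast]=0, fast++
slow=1 fast=3: a[fast]=0, fast++
slow=1 fast=4: a[fast]=0, fast++
slow=1 fast=5: a[fast]=0, fast++
slow=1 fast=6: a[fast]=0, fast++

slow=1, fast=7, a=[5, 0, 0, 0, 0, 0, 0, 0, 9, 4, 0, 0, 0]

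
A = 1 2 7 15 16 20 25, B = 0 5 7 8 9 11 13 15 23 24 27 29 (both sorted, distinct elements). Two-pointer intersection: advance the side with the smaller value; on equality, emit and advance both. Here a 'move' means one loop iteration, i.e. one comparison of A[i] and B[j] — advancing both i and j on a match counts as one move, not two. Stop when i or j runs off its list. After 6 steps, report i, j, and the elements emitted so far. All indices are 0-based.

i=3, j=4, emitted=[7]

i=0 j=0: 1>0, j++
i=0 j=1: 1<5, i++
i=1 j=1: 2<5, i++
i=2 j=1: 7>5, j++
i=2 j=2: 7==7 emit, i++,j++
i=3 j=3: 15>8, j++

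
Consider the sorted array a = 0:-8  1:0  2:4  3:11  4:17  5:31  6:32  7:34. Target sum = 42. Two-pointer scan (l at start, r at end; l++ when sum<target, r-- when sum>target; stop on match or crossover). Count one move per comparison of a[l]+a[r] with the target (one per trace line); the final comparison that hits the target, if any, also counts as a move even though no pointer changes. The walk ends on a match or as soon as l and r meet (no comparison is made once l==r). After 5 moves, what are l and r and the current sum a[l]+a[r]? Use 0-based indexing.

l=3, r=5, sum=42

l=0 r=7: -8+34=26 <42, l++
l=1 r=7: 0+34=34 <42, l++
l=2 r=7: 4+34=38 <42, l++
l=3 r=7: 11+34=45 >42, r--
l=3 r=6: 11+32=43 >42, r--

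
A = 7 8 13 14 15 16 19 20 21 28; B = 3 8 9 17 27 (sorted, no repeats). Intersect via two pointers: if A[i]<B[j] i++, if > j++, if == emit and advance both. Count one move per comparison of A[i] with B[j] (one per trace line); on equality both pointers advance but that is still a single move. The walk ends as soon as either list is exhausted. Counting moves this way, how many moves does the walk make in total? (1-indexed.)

[i=1,j=1] 7>3 → j++
[i=1,j=2] 7<8 → i++
[i=2,j=2] 8==8 emit → i++,j++
[i=3,j=3] 13>9 → j++
[i=3,j=4] 13<17 → i++
[i=4,j=4] 14<17 → i++
[i=5,j=4] 15<17 → i++
[i=6,j=4] 16<17 → i++
[i=7,j=4] 19>17 → j++
[i=7,j=5] 19<27 → i++
[i=8,j=5] 20<27 → i++
[i=9,j=5] 21<27 → i++
[i=10,j=5] 28>27 → j++

13 moves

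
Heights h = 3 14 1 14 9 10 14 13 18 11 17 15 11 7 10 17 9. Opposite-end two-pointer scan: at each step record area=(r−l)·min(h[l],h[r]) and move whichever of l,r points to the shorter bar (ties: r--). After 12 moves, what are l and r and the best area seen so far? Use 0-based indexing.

l=8, r=12, best area=196

l=0 r=16: min(3,9)*16=48 best=48 *, l++
l=1 r=16: min(14,9)*15=135 best=135 *, r--
l=1 r=15: min(14,17)*14=196 best=196 *, l++
l=2 r=15: min(1,17)*13=13 best=196, l++
l=3 r=15: min(14,17)*12=168 best=196, l++
l=4 r=15: min(9,17)*11=99 best=196, l++
l=5 r=15: min(10,17)*10=100 best=196, l++
l=6 r=15: min(14,17)*9=126 best=196, l++
l=7 r=15: min(13,17)*8=104 best=196, l++
l=8 r=15: min(18,17)*7=119 best=196, r--
l=8 r=14: min(18,10)*6=60 best=196, r--
l=8 r=13: min(18,7)*5=35 best=196, r--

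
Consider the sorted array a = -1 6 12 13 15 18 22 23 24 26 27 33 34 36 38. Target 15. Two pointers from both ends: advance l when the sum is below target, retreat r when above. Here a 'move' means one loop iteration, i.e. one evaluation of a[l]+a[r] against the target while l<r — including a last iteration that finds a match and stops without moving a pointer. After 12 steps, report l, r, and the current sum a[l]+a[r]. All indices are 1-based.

l=2, r=4, sum=19

l=1 r=15: -1+38=37 >15, r--
l=1 r=14: -1+36=35 >15, r--
l=1 r=13: -1+34=33 >15, r--
l=1 r=12: -1+33=32 >15, r--
l=1 r=11: -1+27=26 >15, r--
l=1 r=10: -1+26=25 >15, r--
l=1 r=9: -1+24=23 >15, r--
l=1 r=8: -1+23=22 >15, r--
l=1 r=7: -1+22=21 >15, r--
l=1 r=6: -1+18=17 >15, r--
l=1 r=5: -1+15=14 <15, l++
l=2 r=5: 6+15=21 >15, r--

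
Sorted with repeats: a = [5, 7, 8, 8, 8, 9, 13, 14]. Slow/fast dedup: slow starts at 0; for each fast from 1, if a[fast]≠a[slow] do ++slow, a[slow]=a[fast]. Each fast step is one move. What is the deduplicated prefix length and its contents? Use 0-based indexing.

(s=0,f=1) a[fast]=7≠a[slow]=5 write a[1]=7 → slow++,fast++
(s=1,f=2) a[fast]=8≠a[slow]=7 write a[2]=8 → slow++,fast++
(s=2,f=3) a[fast]=8=a[slow] dup → fast++
(s=2,f=4) a[fast]=8=a[slow] dup → fast++
(s=2,f=5) a[fast]=9≠a[slow]=8 write a[3]=9 → slow++,fast++
(s=3,f=6) a[fast]=13≠a[slow]=9 write a[4]=13 → slow++,fast++
(s=4,f=7) a[fast]=14≠a[slow]=13 write a[5]=14 → slow++,fast++

length 6; prefix = [5, 7, 8, 9, 13, 14]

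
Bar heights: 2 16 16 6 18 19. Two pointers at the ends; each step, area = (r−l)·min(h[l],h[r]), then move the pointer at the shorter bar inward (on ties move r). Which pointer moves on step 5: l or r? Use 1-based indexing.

l

[1,6] min(2,19)*5=10 best=10 * → l++
[2,6] min(16,19)*4=64 best=64 * → l++
[3,6] min(16,19)*3=48 best=64 → l++
[4,6] min(6,19)*2=12 best=64 → l++
[5,6] min(18,19)*1=18 best=64 → l++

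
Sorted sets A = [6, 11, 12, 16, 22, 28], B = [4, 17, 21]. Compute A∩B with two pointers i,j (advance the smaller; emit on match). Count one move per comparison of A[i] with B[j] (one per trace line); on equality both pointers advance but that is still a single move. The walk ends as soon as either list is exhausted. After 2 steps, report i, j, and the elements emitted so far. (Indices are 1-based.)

i=2, j=2, emitted=[]

[i=1,j=1] 6>4 → j++
[i=1,j=2] 6<17 → i++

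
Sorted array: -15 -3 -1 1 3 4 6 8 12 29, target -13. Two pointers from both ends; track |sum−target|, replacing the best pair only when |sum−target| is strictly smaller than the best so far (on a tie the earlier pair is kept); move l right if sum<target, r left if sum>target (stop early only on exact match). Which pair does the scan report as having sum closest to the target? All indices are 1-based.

l=1 r=10: -15+29=14 d=27 *, r--
l=1 r=9: -15+12=-3 d=10 *, r--
l=1 r=8: -15+8=-7 d=6 *, r--
l=1 r=7: -15+6=-9 d=4 *, r--
l=1 r=6: -15+4=-11 d=2 *, r--
l=1 r=5: -15+3=-12 d=1 *, r--
l=1 r=4: -15+1=-14 d=1, l++
l=2 r=4: -3+1=-2 d=11, r--
l=2 r=3: -3+-1=-4 d=9, r--

pair (-15, 3) with sum -12 (|Δ|=1)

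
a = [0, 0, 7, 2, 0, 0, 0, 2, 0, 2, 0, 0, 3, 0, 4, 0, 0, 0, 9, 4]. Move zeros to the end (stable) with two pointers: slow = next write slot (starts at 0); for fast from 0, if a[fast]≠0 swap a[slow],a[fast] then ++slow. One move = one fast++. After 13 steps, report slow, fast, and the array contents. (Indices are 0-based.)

slow=5, fast=13, a=[7, 2, 2, 2, 3, 0, 0, 0, 0, 0, 0, 0, 0, 0, 4, 0, 0, 0, 9, 4]

slow=0 fast=0: a[fast]=0, fast++
slow=0 fast=1: a[fast]=0, fast++
slow=0 fast=2: a[fast]=7≠0 swap→a[0]=7, slow++,fast++
slow=1 fast=3: a[fast]=2≠0 swap→a[1]=2, slow++,fast++
slow=2 fast=4: a[fast]=0, fast++
slow=2 fast=5: a[fast]=0, fast++
slow=2 fast=6: a[fast]=0, fast++
slow=2 fast=7: a[fast]=2≠0 swap→a[2]=2, slow++,fast++
slow=3 fast=8: a[fast]=0, fast++
slow=3 fast=9: a[fast]=2≠0 swap→a[3]=2, slow++,fast++
slow=4 fast=10: a[fast]=0, fast++
slow=4 fast=11: a[fast]=0, fast++
slow=4 fast=12: a[fast]=3≠0 swap→a[4]=3, slow++,fast++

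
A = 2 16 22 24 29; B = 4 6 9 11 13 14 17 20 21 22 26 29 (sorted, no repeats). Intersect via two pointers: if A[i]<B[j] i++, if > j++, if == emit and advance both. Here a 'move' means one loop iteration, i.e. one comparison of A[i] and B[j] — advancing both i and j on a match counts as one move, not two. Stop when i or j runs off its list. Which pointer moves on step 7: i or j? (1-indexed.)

i=1 j=1: 2<4, i++
i=2 j=1: 16>4, j++
i=2 j=2: 16>6, j++
i=2 j=3: 16>9, j++
i=2 j=4: 16>11, j++
i=2 j=5: 16>13, j++
i=2 j=6: 16>14, j++

j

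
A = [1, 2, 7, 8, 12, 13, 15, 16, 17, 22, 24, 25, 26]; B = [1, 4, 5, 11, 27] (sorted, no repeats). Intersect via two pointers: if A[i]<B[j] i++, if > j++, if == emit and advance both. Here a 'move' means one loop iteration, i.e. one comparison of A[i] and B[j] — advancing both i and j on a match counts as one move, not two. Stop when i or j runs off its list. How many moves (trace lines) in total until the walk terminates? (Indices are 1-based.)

i=1 j=1: 1==1 emit, i++,j++
i=2 j=2: 2<4, i++
i=3 j=2: 7>4, j++
i=3 j=3: 7>5, j++
i=3 j=4: 7<11, i++
i=4 j=4: 8<11, i++
i=5 j=4: 12>11, j++
i=5 j=5: 12<27, i++
i=6 j=5: 13<27, i++
i=7 j=5: 15<27, i++
i=8 j=5: 16<27, i++
i=9 j=5: 17<27, i++
i=10 j=5: 22<27, i++
i=11 j=5: 24<27, i++
i=12 j=5: 25<27, i++
i=13 j=5: 26<27, i++

16 moves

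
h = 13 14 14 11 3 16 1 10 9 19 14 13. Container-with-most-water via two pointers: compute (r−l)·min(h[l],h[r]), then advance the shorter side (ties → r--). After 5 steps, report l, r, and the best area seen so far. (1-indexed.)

l=1 r=12: min(13,13)*11=143 best=143 *, r--
l=1 r=11: min(13,14)*10=130 best=143, l++
l=2 r=11: min(14,14)*9=126 best=143, r--
l=2 r=10: min(14,19)*8=112 best=143, l++
l=3 r=10: min(14,19)*7=98 best=143, l++

l=4, r=10, best area=143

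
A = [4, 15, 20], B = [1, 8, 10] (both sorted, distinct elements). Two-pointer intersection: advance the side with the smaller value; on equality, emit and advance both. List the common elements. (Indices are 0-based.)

i=0 j=0: 4>1, j++
i=0 j=1: 4<8, i++
i=1 j=1: 15>8, j++
i=1 j=2: 15>10, j++

intersection = []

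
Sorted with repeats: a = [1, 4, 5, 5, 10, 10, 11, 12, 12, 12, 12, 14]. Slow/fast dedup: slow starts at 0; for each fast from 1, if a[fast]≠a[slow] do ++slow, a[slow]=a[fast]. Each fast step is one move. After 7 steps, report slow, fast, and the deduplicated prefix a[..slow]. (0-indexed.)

slow=5, fast=8, prefix=[1, 4, 5, 10, 11, 12]

(s=0,f=1) a[fast]=4≠a[slow]=1 write a[1]=4 → slow++,fast++
(s=1,f=2) a[fast]=5≠a[slow]=4 write a[2]=5 → slow++,fast++
(s=2,f=3) a[fast]=5=a[slow] dup → fast++
(s=2,f=4) a[fast]=10≠a[slow]=5 write a[3]=10 → slow++,fast++
(s=3,f=5) a[fast]=10=a[slow] dup → fast++
(s=3,f=6) a[fast]=11≠a[slow]=10 write a[4]=11 → slow++,fast++
(s=4,f=7) a[fast]=12≠a[slow]=11 write a[5]=12 → slow++,fast++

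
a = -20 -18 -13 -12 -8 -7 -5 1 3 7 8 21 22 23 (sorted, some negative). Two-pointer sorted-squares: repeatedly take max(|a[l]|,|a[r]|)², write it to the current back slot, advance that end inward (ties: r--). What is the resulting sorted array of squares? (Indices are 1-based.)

[1,14] |-20|<=|23| out[14]=529 → r--
[1,13] |-20|<=|22| out[13]=484 → r--
[1,12] |-20|<=|21| out[12]=441 → r--
[1,11] |-20|>|8| out[11]=400 → l++
[2,11] |-18|>|8| out[10]=324 → l++
[3,11] |-13|>|8| out[9]=169 → l++
[4,11] |-12|>|8| out[8]=144 → l++
[5,11] |-8|<=|8| out[7]=64 → r--
[5,10] |-8|>|7| out[6]=64 → l++
[6,10] |-7|<=|7| out[5]=49 → r--
[6,9] |-7|>|3| out[4]=49 → l++
[7,9] |-5|>|3| out[3]=25 → l++
[8,9] |1|<=|3| out[2]=9 → r--
[8,8] |1|<=|1| out[1]=1 → r--

[1, 9, 25, 49, 49, 64, 64, 144, 169, 324, 400, 441, 484, 529]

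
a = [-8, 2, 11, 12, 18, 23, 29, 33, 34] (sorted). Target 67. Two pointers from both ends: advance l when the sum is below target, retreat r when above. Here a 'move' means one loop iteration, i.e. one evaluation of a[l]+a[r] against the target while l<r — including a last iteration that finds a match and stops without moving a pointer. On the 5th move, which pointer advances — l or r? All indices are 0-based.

l

[0,8] -8+34=26 <67 → l++
[1,8] 2+34=36 <67 → l++
[2,8] 11+34=45 <67 → l++
[3,8] 12+34=46 <67 → l++
[4,8] 18+34=52 <67 → l++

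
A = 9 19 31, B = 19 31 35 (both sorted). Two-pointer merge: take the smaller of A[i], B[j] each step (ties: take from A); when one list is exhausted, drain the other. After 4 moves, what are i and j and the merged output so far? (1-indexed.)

i=4, j=2, merged so far=[9, 19, 19, 31]

[i=1,j=1] A[i]=9<=B[j]=19 take 9 → i++
[i=2,j=1] A[i]=19<=B[j]=19 take 19 → i++
[i=3,j=1] A[i]=31>B[j]=19 take 19 → j++
[i=3,j=2] A[i]=31<=B[j]=31 take 31 → i++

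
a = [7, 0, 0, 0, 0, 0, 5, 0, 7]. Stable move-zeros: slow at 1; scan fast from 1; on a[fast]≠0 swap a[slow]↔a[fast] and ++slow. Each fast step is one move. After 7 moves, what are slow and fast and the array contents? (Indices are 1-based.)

slow=3, fast=8, a=[7, 5, 0, 0, 0, 0, 0, 0, 7]

(s=1,f=1) a[fast]=7≠0 swap→a[1]=7 → slow++,fast++
(s=2,f=2) a[fast]=0 → fast++
(s=2,f=3) a[fast]=0 → fast++
(s=2,f=4) a[fast]=0 → fast++
(s=2,f=5) a[fast]=0 → fast++
(s=2,f=6) a[fast]=0 → fast++
(s=2,f=7) a[fast]=5≠0 swap→a[2]=5 → slow++,fast++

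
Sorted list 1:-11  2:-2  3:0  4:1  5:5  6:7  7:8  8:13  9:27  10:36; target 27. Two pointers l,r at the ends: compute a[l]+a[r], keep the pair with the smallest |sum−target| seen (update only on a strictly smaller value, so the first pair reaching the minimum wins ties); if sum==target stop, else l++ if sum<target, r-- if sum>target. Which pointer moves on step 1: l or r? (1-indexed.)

l

[1,10] -11+36=25 d=2 * → l++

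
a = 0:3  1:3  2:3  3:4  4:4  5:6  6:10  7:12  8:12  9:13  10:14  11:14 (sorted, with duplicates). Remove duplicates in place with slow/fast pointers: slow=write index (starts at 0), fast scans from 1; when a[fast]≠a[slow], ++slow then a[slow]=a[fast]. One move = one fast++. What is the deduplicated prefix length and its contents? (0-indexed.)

(s=0,f=1) a[fast]=3=a[slow] dup → fast++
(s=0,f=2) a[fast]=3=a[slow] dup → fast++
(s=0,f=3) a[fast]=4≠a[slow]=3 write a[1]=4 → slow++,fast++
(s=1,f=4) a[fast]=4=a[slow] dup → fast++
(s=1,f=5) a[fast]=6≠a[slow]=4 write a[2]=6 → slow++,fast++
(s=2,f=6) a[fast]=10≠a[slow]=6 write a[3]=10 → slow++,fast++
(s=3,f=7) a[fast]=12≠a[slow]=10 write a[4]=12 → slow++,fast++
(s=4,f=8) a[fast]=12=a[slow] dup → fast++
(s=4,f=9) a[fast]=13≠a[slow]=12 write a[5]=13 → slow++,fast++
(s=5,f=10) a[fast]=14≠a[slow]=13 write a[6]=14 → slow++,fast++
(s=6,f=11) a[fast]=14=a[slow] dup → fast++

length 7; prefix = [3, 4, 6, 10, 12, 13, 14]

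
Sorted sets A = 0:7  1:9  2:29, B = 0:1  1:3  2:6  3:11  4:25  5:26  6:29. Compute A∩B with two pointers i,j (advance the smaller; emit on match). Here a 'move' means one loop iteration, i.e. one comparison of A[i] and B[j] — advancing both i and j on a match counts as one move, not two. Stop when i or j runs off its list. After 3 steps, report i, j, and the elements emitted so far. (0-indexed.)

i=0 j=0: 7>1, j++
i=0 j=1: 7>3, j++
i=0 j=2: 7>6, j++

i=0, j=3, emitted=[]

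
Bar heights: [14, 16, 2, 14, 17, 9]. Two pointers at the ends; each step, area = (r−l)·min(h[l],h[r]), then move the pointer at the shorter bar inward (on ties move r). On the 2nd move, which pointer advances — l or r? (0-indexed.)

l

[0,5] min(14,9)*5=45 best=45 * → r--
[0,4] min(14,17)*4=56 best=56 * → l++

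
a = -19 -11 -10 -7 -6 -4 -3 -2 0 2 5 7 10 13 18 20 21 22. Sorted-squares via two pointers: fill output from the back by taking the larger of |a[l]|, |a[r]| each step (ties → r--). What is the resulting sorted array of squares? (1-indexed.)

[0, 4, 4, 9, 16, 25, 36, 49, 49, 100, 100, 121, 169, 324, 361, 400, 441, 484]

[1,18] |-19|<=|22| out[18]=484 → r--
[1,17] |-19|<=|21| out[17]=441 → r--
[1,16] |-19|<=|20| out[16]=400 → r--
[1,15] |-19|>|18| out[15]=361 → l++
[2,15] |-11|<=|18| out[14]=324 → r--
[2,14] |-11|<=|13| out[13]=169 → r--
[2,13] |-11|>|10| out[12]=121 → l++
[3,13] |-10|<=|10| out[11]=100 → r--
[3,12] |-10|>|7| out[10]=100 → l++
[4,12] |-7|<=|7| out[9]=49 → r--
[4,11] |-7|>|5| out[8]=49 → l++
[5,11] |-6|>|5| out[7]=36 → l++
[6,11] |-4|<=|5| out[6]=25 → r--
[6,10] |-4|>|2| out[5]=16 → l++
[7,10] |-3|>|2| out[4]=9 → l++
[8,10] |-2|<=|2| out[3]=4 → r--
[8,9] |-2|>|0| out[2]=4 → l++
[9,9] |0|<=|0| out[1]=0 → r--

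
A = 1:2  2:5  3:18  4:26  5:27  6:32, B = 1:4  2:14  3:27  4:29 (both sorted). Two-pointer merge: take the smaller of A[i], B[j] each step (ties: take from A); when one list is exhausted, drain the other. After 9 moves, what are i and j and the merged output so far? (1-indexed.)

i=6, j=5, merged so far=[2, 4, 5, 14, 18, 26, 27, 27, 29]

[i=1,j=1] A[i]=2<=B[j]=4 take 2 → i++
[i=2,j=1] A[i]=5>B[j]=4 take 4 → j++
[i=2,j=2] A[i]=5<=B[j]=14 take 5 → i++
[i=3,j=2] A[i]=18>B[j]=14 take 14 → j++
[i=3,j=3] A[i]=18<=B[j]=27 take 18 → i++
[i=4,j=3] A[i]=26<=B[j]=27 take 26 → i++
[i=5,j=3] A[i]=27<=B[j]=27 take 27 → i++
[i=6,j=3] A[i]=32>B[j]=27 take 27 → j++
[i=6,j=4] A[i]=32>B[j]=29 take 29 → j++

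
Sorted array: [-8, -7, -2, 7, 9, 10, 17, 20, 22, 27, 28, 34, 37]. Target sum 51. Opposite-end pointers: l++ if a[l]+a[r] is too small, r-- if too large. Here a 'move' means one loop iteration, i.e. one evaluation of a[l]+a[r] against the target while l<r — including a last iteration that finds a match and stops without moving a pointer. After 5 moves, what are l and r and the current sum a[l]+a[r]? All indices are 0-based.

l=5, r=12, sum=47

[0,12] -8+37=29 <51 → l++
[1,12] -7+37=30 <51 → l++
[2,12] -2+37=35 <51 → l++
[3,12] 7+37=44 <51 → l++
[4,12] 9+37=46 <51 → l++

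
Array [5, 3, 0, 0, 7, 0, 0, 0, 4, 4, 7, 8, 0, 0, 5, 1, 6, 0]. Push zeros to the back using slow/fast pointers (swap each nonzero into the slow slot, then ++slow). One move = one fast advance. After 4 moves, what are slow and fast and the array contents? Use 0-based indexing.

slow=2, fast=4, a=[5, 3, 0, 0, 7, 0, 0, 0, 4, 4, 7, 8, 0, 0, 5, 1, 6, 0]

slow=0 fast=0: a[fast]=5≠0 swap→a[0]=5, slow++,fast++
slow=1 fast=1: a[fast]=3≠0 swap→a[1]=3, slow++,fast++
slow=2 fast=2: a[fast]=0, fast++
slow=2 fast=3: a[fast]=0, fast++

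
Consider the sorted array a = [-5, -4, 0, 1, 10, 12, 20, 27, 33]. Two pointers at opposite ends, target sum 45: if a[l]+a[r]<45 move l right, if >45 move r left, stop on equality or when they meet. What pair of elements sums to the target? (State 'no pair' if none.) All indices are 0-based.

l=0 r=8: -5+33=28 <45, l++
l=1 r=8: -4+33=29 <45, l++
l=2 r=8: 0+33=33 <45, l++
l=3 r=8: 1+33=34 <45, l++
l=4 r=8: 10+33=43 <45, l++
l=5 r=8: 12+33=45, found

(12, 33)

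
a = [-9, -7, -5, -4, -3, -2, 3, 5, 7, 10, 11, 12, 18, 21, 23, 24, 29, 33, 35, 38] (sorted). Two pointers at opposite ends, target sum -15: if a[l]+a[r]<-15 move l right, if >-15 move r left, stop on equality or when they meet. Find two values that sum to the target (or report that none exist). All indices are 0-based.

no pair

l=0 r=19: -9+38=29 >-15, r--
l=0 r=18: -9+35=26 >-15, r--
l=0 r=17: -9+33=24 >-15, r--
l=0 r=16: -9+29=20 >-15, r--
l=0 r=15: -9+24=15 >-15, r--
l=0 r=14: -9+23=14 >-15, r--
l=0 r=13: -9+21=12 >-15, r--
l=0 r=12: -9+18=9 >-15, r--
l=0 r=11: -9+12=3 >-15, r--
l=0 r=10: -9+11=2 >-15, r--
l=0 r=9: -9+10=1 >-15, r--
l=0 r=8: -9+7=-2 >-15, r--
l=0 r=7: -9+5=-4 >-15, r--
l=0 r=6: -9+3=-6 >-15, r--
l=0 r=5: -9+-2=-11 >-15, r--
l=0 r=4: -9+-3=-12 >-15, r--
l=0 r=3: -9+-4=-13 >-15, r--
l=0 r=2: -9+-5=-14 >-15, r--
l=0 r=1: -9+-7=-16 <-15, l++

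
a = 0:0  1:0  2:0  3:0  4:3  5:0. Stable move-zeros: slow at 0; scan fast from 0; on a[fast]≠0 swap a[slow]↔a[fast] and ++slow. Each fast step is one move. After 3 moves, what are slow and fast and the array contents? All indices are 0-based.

slow=0, fast=3, a=[0, 0, 0, 0, 3, 0]

(s=0,f=0) a[fast]=0 → fast++
(s=0,f=1) a[fast]=0 → fast++
(s=0,f=2) a[fast]=0 → fast++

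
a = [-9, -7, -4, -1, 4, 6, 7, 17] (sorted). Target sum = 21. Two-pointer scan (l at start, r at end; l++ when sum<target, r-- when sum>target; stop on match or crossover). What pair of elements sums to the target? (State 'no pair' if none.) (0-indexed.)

l=0 r=7: -9+17=8 <21, l++
l=1 r=7: -7+17=10 <21, l++
l=2 r=7: -4+17=13 <21, l++
l=3 r=7: -1+17=16 <21, l++
l=4 r=7: 4+17=21, found

(4, 17)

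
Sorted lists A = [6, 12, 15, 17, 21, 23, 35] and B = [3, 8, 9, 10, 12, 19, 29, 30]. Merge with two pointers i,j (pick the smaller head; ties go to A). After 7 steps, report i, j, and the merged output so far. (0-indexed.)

i=2, j=5, merged so far=[3, 6, 8, 9, 10, 12, 12]

[i=0,j=0] A[i]=6>B[j]=3 take 3 → j++
[i=0,j=1] A[i]=6<=B[j]=8 take 6 → i++
[i=1,j=1] A[i]=12>B[j]=8 take 8 → j++
[i=1,j=2] A[i]=12>B[j]=9 take 9 → j++
[i=1,j=3] A[i]=12>B[j]=10 take 10 → j++
[i=1,j=4] A[i]=12<=B[j]=12 take 12 → i++
[i=2,j=4] A[i]=15>B[j]=12 take 12 → j++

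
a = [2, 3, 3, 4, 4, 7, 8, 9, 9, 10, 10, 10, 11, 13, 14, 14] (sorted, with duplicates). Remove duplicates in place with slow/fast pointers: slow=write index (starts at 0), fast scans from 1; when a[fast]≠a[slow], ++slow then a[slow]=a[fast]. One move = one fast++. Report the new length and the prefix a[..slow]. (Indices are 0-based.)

length 10; prefix = [2, 3, 4, 7, 8, 9, 10, 11, 13, 14]

slow=0 fast=1: a[fast]=3≠a[slow]=2 write a[1]=3, slow++,fast++
slow=1 fast=2: a[fast]=3=a[slow] dup, fast++
slow=1 fast=3: a[fast]=4≠a[slow]=3 write a[2]=4, slow++,fast++
slow=2 fast=4: a[fast]=4=a[slow] dup, fast++
slow=2 fast=5: a[fast]=7≠a[slow]=4 write a[3]=7, slow++,fast++
slow=3 fast=6: a[fast]=8≠a[slow]=7 write a[4]=8, slow++,fast++
slow=4 fast=7: a[fast]=9≠a[slow]=8 write a[5]=9, slow++,fast++
slow=5 fast=8: a[fast]=9=a[slow] dup, fast++
slow=5 fast=9: a[fast]=10≠a[slow]=9 write a[6]=10, slow++,fast++
slow=6 fast=10: a[fast]=10=a[slow] dup, fast++
slow=6 fast=11: a[fast]=10=a[slow] dup, fast++
slow=6 fast=12: a[fast]=11≠a[slow]=10 write a[7]=11, slow++,fast++
slow=7 fast=13: a[fast]=13≠a[slow]=11 write a[8]=13, slow++,fast++
slow=8 fast=14: a[fast]=14≠a[slow]=13 write a[9]=14, slow++,fast++
slow=9 fast=15: a[fast]=14=a[slow] dup, fast++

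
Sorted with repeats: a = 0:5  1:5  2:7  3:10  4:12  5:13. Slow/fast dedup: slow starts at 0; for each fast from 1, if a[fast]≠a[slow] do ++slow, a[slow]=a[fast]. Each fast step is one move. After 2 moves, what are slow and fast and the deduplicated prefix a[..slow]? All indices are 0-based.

slow=1, fast=3, prefix=[5, 7]

(s=0,f=1) a[fast]=5=a[slow] dup → fast++
(s=0,f=2) a[fast]=7≠a[slow]=5 write a[1]=7 → slow++,fast++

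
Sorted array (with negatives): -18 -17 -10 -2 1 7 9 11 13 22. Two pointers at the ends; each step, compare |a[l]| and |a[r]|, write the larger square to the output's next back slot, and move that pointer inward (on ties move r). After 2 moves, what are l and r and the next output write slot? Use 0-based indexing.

l=1, r=8, next write slot=7

l=0 r=9: |-18|<=|22| out[9]=484, r--
l=0 r=8: |-18|>|13| out[8]=324, l++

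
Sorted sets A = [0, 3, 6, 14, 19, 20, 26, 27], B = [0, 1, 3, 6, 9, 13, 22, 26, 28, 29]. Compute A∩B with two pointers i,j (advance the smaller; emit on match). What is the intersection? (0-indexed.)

intersection = [0, 3, 6, 26]

[i=0,j=0] 0==0 emit → i++,j++
[i=1,j=1] 3>1 → j++
[i=1,j=2] 3==3 emit → i++,j++
[i=2,j=3] 6==6 emit → i++,j++
[i=3,j=4] 14>9 → j++
[i=3,j=5] 14>13 → j++
[i=3,j=6] 14<22 → i++
[i=4,j=6] 19<22 → i++
[i=5,j=6] 20<22 → i++
[i=6,j=6] 26>22 → j++
[i=6,j=7] 26==26 emit → i++,j++
[i=7,j=8] 27<28 → i++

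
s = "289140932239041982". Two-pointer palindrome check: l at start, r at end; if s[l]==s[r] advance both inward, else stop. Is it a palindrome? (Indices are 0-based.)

[0,17] '2'=='2' → l++,r--
[1,16] '8'=='8' → l++,r--
[2,15] '9'=='9' → l++,r--
[3,14] '1'=='1' → l++,r--
[4,13] '4'=='4' → l++,r--
[5,12] '0'=='0' → l++,r--
[6,11] '9'=='9' → l++,r--
[7,10] '3'=='3' → l++,r--
[8,9] '2'=='2' → l++,r--

palindrome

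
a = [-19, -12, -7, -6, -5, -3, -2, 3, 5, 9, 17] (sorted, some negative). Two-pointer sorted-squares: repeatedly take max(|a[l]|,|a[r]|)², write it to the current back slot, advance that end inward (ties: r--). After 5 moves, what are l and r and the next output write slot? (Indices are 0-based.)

[0,10] |-19|>|17| out[10]=361 → l++
[1,10] |-12|<=|17| out[9]=289 → r--
[1,9] |-12|>|9| out[8]=144 → l++
[2,9] |-7|<=|9| out[7]=81 → r--
[2,8] |-7|>|5| out[6]=49 → l++

l=3, r=8, next write slot=5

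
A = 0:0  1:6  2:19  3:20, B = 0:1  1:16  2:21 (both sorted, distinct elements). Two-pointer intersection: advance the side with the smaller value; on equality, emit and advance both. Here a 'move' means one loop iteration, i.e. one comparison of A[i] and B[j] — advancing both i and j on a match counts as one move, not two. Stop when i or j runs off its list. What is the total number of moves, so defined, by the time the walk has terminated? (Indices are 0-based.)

6 moves

i=0 j=0: 0<1, i++
i=1 j=0: 6>1, j++
i=1 j=1: 6<16, i++
i=2 j=1: 19>16, j++
i=2 j=2: 19<21, i++
i=3 j=2: 20<21, i++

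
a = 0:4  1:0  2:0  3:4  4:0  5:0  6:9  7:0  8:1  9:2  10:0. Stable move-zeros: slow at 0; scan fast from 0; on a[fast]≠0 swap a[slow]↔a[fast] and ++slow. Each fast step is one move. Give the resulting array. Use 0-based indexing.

slow=0 fast=0: a[fast]=4≠0 swap→a[0]=4, slow++,fast++
slow=1 fast=1: a[fast]=0, fast++
slow=1 fast=2: a[fast]=0, fast++
slow=1 fast=3: a[fast]=4≠0 swap→a[1]=4, slow++,fast++
slow=2 fast=4: a[fast]=0, fast++
slow=2 fast=5: a[fast]=0, fast++
slow=2 fast=6: a[fast]=9≠0 swap→a[2]=9, slow++,fast++
slow=3 fast=7: a[fast]=0, fast++
slow=3 fast=8: a[fast]=1≠0 swap→a[3]=1, slow++,fast++
slow=4 fast=9: a[fast]=2≠0 swap→a[4]=2, slow++,fast++
slow=5 fast=10: a[fast]=0, fast++

[4, 4, 9, 1, 2, 0, 0, 0, 0, 0, 0]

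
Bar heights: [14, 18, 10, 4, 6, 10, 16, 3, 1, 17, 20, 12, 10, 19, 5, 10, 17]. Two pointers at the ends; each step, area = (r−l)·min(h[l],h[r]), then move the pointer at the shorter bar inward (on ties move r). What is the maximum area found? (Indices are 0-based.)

l=0 r=16: min(14,17)*16=224 best=224 *, l++
l=1 r=16: min(18,17)*15=255 best=255 *, r--
l=1 r=15: min(18,10)*14=140 best=255, r--
l=1 r=14: min(18,5)*13=65 best=255, r--
l=1 r=13: min(18,19)*12=216 best=255, l++
l=2 r=13: min(10,19)*11=110 best=255, l++
l=3 r=13: min(4,19)*10=40 best=255, l++
l=4 r=13: min(6,19)*9=54 best=255, l++
l=5 r=13: min(10,19)*8=80 best=255, l++
l=6 r=13: min(16,19)*7=112 best=255, l++
l=7 r=13: min(3,19)*6=18 best=255, l++
l=8 r=13: min(1,19)*5=5 best=255, l++
l=9 r=13: min(17,19)*4=68 best=255, l++
l=10 r=13: min(20,19)*3=57 best=255, r--
l=10 r=12: min(20,10)*2=20 best=255, r--
l=10 r=11: min(20,12)*1=12 best=255, r--

max area = 255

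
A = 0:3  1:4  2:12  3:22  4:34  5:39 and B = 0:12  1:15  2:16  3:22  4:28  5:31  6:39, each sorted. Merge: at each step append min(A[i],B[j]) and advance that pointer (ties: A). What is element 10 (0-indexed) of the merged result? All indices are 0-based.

merged[10] = 34

[i=0,j=0] A[i]=3<=B[j]=12 take 3 → i++
[i=1,j=0] A[i]=4<=B[j]=12 take 4 → i++
[i=2,j=0] A[i]=12<=B[j]=12 take 12 → i++
[i=3,j=0] A[i]=22>B[j]=12 take 12 → j++
[i=3,j=1] A[i]=22>B[j]=15 take 15 → j++
[i=3,j=2] A[i]=22>B[j]=16 take 16 → j++
[i=3,j=3] A[i]=22<=B[j]=22 take 22 → i++
[i=4,j=3] A[i]=34>B[j]=22 take 22 → j++
[i=4,j=4] A[i]=34>B[j]=28 take 28 → j++
[i=4,j=5] A[i]=34>B[j]=31 take 31 → j++
[i=4,j=6] A[i]=34<=B[j]=39 take 34 → i++
[i=5,j=6] A[i]=39<=B[j]=39 take 39 → i++
[i=6,j=6] A done, take B[j]=39 → j++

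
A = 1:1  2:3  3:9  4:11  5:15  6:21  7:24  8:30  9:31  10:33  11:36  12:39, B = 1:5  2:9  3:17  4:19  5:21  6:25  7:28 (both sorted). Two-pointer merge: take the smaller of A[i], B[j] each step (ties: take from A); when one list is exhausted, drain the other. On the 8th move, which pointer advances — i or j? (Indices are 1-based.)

j

i=1 j=1: A[i]=1<=B[j]=5 take 1, i++
i=2 j=1: A[i]=3<=B[j]=5 take 3, i++
i=3 j=1: A[i]=9>B[j]=5 take 5, j++
i=3 j=2: A[i]=9<=B[j]=9 take 9, i++
i=4 j=2: A[i]=11>B[j]=9 take 9, j++
i=4 j=3: A[i]=11<=B[j]=17 take 11, i++
i=5 j=3: A[i]=15<=B[j]=17 take 15, i++
i=6 j=3: A[i]=21>B[j]=17 take 17, j++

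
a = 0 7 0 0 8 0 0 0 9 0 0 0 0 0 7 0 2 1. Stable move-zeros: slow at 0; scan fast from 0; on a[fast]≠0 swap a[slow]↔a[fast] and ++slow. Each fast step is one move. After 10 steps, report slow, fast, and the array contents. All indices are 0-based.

slow=3, fast=10, a=[7, 8, 9, 0, 0, 0, 0, 0, 0, 0, 0, 0, 0, 0, 7, 0, 2, 1]

(s=0,f=0) a[fast]=0 → fast++
(s=0,f=1) a[fast]=7≠0 swap→a[0]=7 → slow++,fast++
(s=1,f=2) a[fast]=0 → fast++
(s=1,f=3) a[fast]=0 → fast++
(s=1,f=4) a[fast]=8≠0 swap→a[1]=8 → slow++,fast++
(s=2,f=5) a[fast]=0 → fast++
(s=2,f=6) a[fast]=0 → fast++
(s=2,f=7) a[fast]=0 → fast++
(s=2,f=8) a[fast]=9≠0 swap→a[2]=9 → slow++,fast++
(s=3,f=9) a[fast]=0 → fast++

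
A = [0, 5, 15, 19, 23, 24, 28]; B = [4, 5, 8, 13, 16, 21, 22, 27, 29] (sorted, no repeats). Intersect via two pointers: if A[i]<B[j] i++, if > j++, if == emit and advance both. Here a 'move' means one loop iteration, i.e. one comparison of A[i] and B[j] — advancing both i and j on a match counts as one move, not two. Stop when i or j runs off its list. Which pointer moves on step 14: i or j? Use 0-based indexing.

i

[i=0,j=0] 0<4 → i++
[i=1,j=0] 5>4 → j++
[i=1,j=1] 5==5 emit → i++,j++
[i=2,j=2] 15>8 → j++
[i=2,j=3] 15>13 → j++
[i=2,j=4] 15<16 → i++
[i=3,j=4] 19>16 → j++
[i=3,j=5] 19<21 → i++
[i=4,j=5] 23>21 → j++
[i=4,j=6] 23>22 → j++
[i=4,j=7] 23<27 → i++
[i=5,j=7] 24<27 → i++
[i=6,j=7] 28>27 → j++
[i=6,j=8] 28<29 → i++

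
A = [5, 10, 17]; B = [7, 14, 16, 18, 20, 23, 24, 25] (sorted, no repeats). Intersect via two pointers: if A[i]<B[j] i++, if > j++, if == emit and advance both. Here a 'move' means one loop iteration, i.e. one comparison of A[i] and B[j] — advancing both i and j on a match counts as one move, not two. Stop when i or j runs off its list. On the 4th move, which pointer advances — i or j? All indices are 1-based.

[i=1,j=1] 5<7 → i++
[i=2,j=1] 10>7 → j++
[i=2,j=2] 10<14 → i++
[i=3,j=2] 17>14 → j++

j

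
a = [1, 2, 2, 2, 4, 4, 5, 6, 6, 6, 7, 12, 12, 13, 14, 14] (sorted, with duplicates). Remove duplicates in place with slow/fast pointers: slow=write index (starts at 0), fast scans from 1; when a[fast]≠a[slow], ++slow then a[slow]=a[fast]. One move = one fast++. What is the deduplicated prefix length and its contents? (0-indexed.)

length 9; prefix = [1, 2, 4, 5, 6, 7, 12, 13, 14]

slow=0 fast=1: a[fast]=2≠a[slow]=1 write a[1]=2, slow++,fast++
slow=1 fast=2: a[fast]=2=a[slow] dup, fast++
slow=1 fast=3: a[fast]=2=a[slow] dup, fast++
slow=1 fast=4: a[fast]=4≠a[slow]=2 write a[2]=4, slow++,fast++
slow=2 fast=5: a[fast]=4=a[slow] dup, fast++
slow=2 fast=6: a[fast]=5≠a[slow]=4 write a[3]=5, slow++,fast++
slow=3 fast=7: a[fast]=6≠a[slow]=5 write a[4]=6, slow++,fast++
slow=4 fast=8: a[fast]=6=a[slow] dup, fast++
slow=4 fast=9: a[fast]=6=a[slow] dup, fast++
slow=4 fast=10: a[fast]=7≠a[slow]=6 write a[5]=7, slow++,fast++
slow=5 fast=11: a[fast]=12≠a[slow]=7 write a[6]=12, slow++,fast++
slow=6 fast=12: a[fast]=12=a[slow] dup, fast++
slow=6 fast=13: a[fast]=13≠a[slow]=12 write a[7]=13, slow++,fast++
slow=7 fast=14: a[fast]=14≠a[slow]=13 write a[8]=14, slow++,fast++
slow=8 fast=15: a[fast]=14=a[slow] dup, fast++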